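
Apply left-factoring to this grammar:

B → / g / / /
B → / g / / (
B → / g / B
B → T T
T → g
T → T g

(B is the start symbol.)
B → / g / B'
B' → / B''
B'' → /
B'' → (
B' → B
B → T T
T → g
T → T g

Left-factoring transforms A → αβ₁ | αβ₂ into A → αA' and A' → β₁ | β₂
(α is the longest common prefix among the alternatives). Repeat until
no nonterminal has two alternatives with a common prefix.

Round 1: B has alternatives sharing prefix '/ g /'. Introduce B': B → / g / B'
  Add: B' → / /
  Add: B' → / (
  Add: B' → B

Round 2: B' has alternatives sharing prefix '/'. Introduce B'': B' → / B''
  Add: B'' → /
  Add: B'' → (

No remaining common prefixes — done.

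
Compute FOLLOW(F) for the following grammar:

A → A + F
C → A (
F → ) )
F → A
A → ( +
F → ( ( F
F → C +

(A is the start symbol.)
{ $, '(', '+' }

In A → A + F: F is at the end, add FOLLOW(A)
In F → ( ( F: F is at the end; this adds FOLLOW(F) to itself — nothing new

The FOLLOW sets referred to above (computed the same way, to a fixed point):
  FOLLOW(A) = { $, '(', '+' }

Taking the union: FOLLOW(F) = { $, '(', '+' }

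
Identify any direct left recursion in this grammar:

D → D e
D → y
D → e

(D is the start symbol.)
Yes, D is left-recursive

Direct left recursion occurs when N → N α for some non-terminal N (the right-hand side begins with the left-hand side itself).

D → D e: LEFT RECURSIVE (starts with D)
D → y: starts with y
D → e: starts with e

The grammar has direct left recursion on: D.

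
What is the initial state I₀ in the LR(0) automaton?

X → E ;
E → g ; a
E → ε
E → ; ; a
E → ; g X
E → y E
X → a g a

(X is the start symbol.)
First, augment the grammar with X' → X
I₀ = CLOSURE({ [X' → . X] }):
  [X' → . X] has the dot before X: add [X → . E ;], [X → . a g a]
  [X → . E ;] has the dot before E: add [E → . g ; a], [E → .], [E → . ; ; a], [E → . ; g X], [E → . y E]
No further items can be added.

I₀ = { [E → . ; ; a], [E → . ; g X], [E → . g ; a], [E → . y E], [E → .], [X → . E ;], [X → . a g a], [X' → . X] }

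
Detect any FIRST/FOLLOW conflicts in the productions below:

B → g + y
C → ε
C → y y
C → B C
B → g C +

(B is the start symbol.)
No FIRST/FOLLOW conflicts.

A FIRST/FOLLOW conflict occurs when a non-terminal N has a nullable alternative N → β (β ⇒* ε) and another alternative N → α with FIRST(α) ∩ FOLLOW(N) ≠ ∅: on such a lookahead the parser cannot decide between expanding α and letting N vanish via β.

Nullable non-terminals: C.
FIRST sets used below: FIRST(B) = { 'g' }

C: nullable alternative(s) C → ε; FOLLOW(C) = { '+' }
  C → ε: FIRST \ {ε} = { } — this is the only nullable alternative, skip
  C → y y: FIRST \ {ε} = { 'y' } — disjoint from FOLLOW(C)
  C → B C: FIRST \ {ε} = { 'g' } — disjoint from FOLLOW(C)

B has no nullable alternative, so no FIRST/FOLLOW check is needed there.

No FIRST/FOLLOW conflicts found.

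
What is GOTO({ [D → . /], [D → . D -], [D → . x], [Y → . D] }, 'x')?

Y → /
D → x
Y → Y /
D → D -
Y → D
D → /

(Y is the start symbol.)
GOTO(I, 'x') = CLOSURE({ [A → αX.β] : [A → α.Xβ] ∈ I, X = 'x' })

Items with dot before 'x', with the dot advanced:
  [D → . x] → [D → x .]
Closure adds nothing (no advanced item has the dot before a non-terminal).

GOTO = { [D → x .] }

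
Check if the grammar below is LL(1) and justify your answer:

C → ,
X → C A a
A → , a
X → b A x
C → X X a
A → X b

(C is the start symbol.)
Relevant sets:
  FIRST(X) = { ',', 'b' }
  FIRST(C) = { ',', 'b' }

For C:
  PREDICT(C → ',') = { ',' }
  PREDICT(C → X X a) = { ',', 'b' }
For X:
  PREDICT(X → C A a) = { ',', 'b' }
  PREDICT(X → b A x) = { 'b' }
For A:
  PREDICT(A → ',' a) = { ',' }
  PREDICT(A → X b) = { ',', 'b' }

Conflict found: Predict set conflict for C: { ',' }
The grammar is NOT LL(1).

Answer: No. Predict set conflict for C: { ',' }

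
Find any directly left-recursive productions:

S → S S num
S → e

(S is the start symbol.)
Yes, S is left-recursive

Direct left recursion occurs when N → N α for some non-terminal N (the right-hand side begins with the left-hand side itself).

S → S S num: LEFT RECURSIVE (starts with S)
S → e: starts with e

The grammar has direct left recursion on: S.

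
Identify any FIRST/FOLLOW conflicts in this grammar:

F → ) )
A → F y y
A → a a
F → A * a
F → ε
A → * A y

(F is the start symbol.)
A FIRST/FOLLOW conflict occurs when a non-terminal N has a nullable alternative N → β (β ⇒* ε) and another alternative N → α with FIRST(α) ∩ FOLLOW(N) ≠ ∅: on such a lookahead the parser cannot decide between expanding α and letting N vanish via β.

Nullable non-terminals: F.
FIRST sets used below: FIRST(A) = { ')', '*', 'a', 'y' }

F: nullable alternative(s) F → ε; FOLLOW(F) = { $, 'y' }
  F → ) ): FIRST \ {ε} = { ')' } — disjoint from FOLLOW(F)
  F → A * a: FIRST \ {ε} = { ')', '*', 'a', 'y' } — overlaps FOLLOW(F) on { 'y' }: CONFLICT
  F → ε: FIRST \ {ε} = { } — this is the only nullable alternative, skip

A has no nullable alternative, so no FIRST/FOLLOW check is needed there.

So the grammar has 1 FIRST/FOLLOW conflict (marked CONFLICT above).

Answer: Yes. F → A '*' a with FOLLOW(F) on { 'y' }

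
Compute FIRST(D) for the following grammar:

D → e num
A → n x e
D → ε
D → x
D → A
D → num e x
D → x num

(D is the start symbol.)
To compute FIRST(D), examine every production with D on the left-hand side, reading each right-hand side left to right until a non-nullable symbol is reached.

FIRST sets of the other non-terminals involved (by the same procedure, iterated to a fixed point):
  FIRST(A) = { 'n' }

From D → e num:
  - e is a terminal: add 'e' and stop
From D → ε:
  - ε-production, so ε ∈ FIRST(D)
From D → x:
  - x is a terminal: add 'x' and stop
From D → A:
  - A is a non-terminal: add FIRST(A) \ {ε} = { 'n' }
    A is not nullable, so stop
From D → num e x:
  - num is a terminal: add 'num' and stop
From D → x num:
  - x is a terminal: add 'x' and stop

Collecting: FIRST(D) = { 'e', 'n', 'num', 'x', ε }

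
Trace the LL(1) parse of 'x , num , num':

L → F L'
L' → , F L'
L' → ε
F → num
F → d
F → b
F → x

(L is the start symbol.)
Stack is shown with the top on the left.

Stack     Input            Action
---------------------------------
L $       x , num , num $  output L → F L'
F L' $    x , num , num $  output F → x
x L' $    x , num , num $  match 'x'
L' $      , num , num $    output L' → , F L'
, F L' $  , num , num $    match ','
F L' $    num , num $      output F → num
num L' $  num , num $      match 'num'
L' $      , num $          output L' → , F L'
, F L' $  , num $          match ','
F L' $    num $            output F → num
num L' $  num $            match 'num'
L' $      $                output L' → ε
$         $                accept

The string is accepted.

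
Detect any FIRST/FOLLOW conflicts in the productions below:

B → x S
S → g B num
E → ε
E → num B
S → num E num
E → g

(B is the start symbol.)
A FIRST/FOLLOW conflict occurs when a non-terminal N has a nullable alternative N → β (β ⇒* ε) and another alternative N → α with FIRST(α) ∩ FOLLOW(N) ≠ ∅: on such a lookahead the parser cannot decide between expanding α and letting N vanish via β.

Nullable non-terminals: E.

E: nullable alternative(s) E → ε; FOLLOW(E) = { 'num' }
  E → ε: FIRST \ {ε} = { } — this is the only nullable alternative, skip
  E → num B: FIRST \ {ε} = { 'num' } — overlaps FOLLOW(E) on { 'num' }: CONFLICT
  E → g: FIRST \ {ε} = { 'g' } — disjoint from FOLLOW(E)

B, S have no nullable alternative, so no FIRST/FOLLOW check is needed there.

So the grammar has 1 FIRST/FOLLOW conflict (marked CONFLICT above).

Answer: Yes. E → num B with FOLLOW(E) on { 'num' }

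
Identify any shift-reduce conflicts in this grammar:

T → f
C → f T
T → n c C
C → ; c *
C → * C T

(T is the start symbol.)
No shift-reduce conflicts

Augment with T' → T and build the canonical LR(0) collection (I0 = CLOSURE({[T' → . T]}), then GOTO on every symbol after a dot until no new states appear). It has 14 states:
  I0: { [T → . f], [T → . n c C], [T' → . T] }  — shift
  I1: { [T' → T .] }  — accept
  I2: { [T → f .] }  — reduce
  I3: { [T → n . c C] }  — shift
  I4: { [C → . * C T], [C → . ; c *], [C → . f T], [T → n c . C] }  — shift
  I5: { [C → * . C T], [C → . * C T], [C → . ; c *], [C → . f T] }  — shift
  I6: { [C → ; . c *] }  — shift
  I7: { [T → n c C .] }  — reduce
  I8: { [C → f . T], [T → . f], [T → . n c C] }  — shift
  I9: { [C → f T .] }  — reduce
  I10: { [C → ; c . *] }  — shift
  I11: { [C → ; c * .] }  — reduce
  I12: { [C → * C . T], [T → . f], [T → . n c C] }  — shift
  I13: { [C → * C T .] }  — reduce

No state contains both a complete item and a shift item.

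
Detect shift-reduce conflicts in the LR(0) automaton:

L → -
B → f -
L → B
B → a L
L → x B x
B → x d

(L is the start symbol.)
A shift-reduce conflict occurs when an LR(0) state has both:
  - a complete (reduce) item [A → α .] (dot at the end), and
  - a shift item [B → β . c γ] (dot before a terminal).

Augment with L' → L and build the canonical LR(0) collection (I0 = CLOSURE({[L' → . L]}), then GOTO on every symbol after a dot until no new states appear). It has 13 states:
  I0: { [B → . a L], [B → . f -], [B → . x d], [L → . -], [L → . B], [L → . x B x], [L' → . L] }  — shift
  I1: { [L → - .] }  — reduce
  I2: { [L → B .] }  — reduce
  I3: { [L' → L .] }  — accept
  I4: { [B → . a L], [B → . f -], [B → . x d], [B → a . L], [L → . -], [L → . B], [L → . x B x] }  — shift
  I5: { [B → f . -] }  — shift
  I6: { [B → . a L], [B → . f -], [B → . x d], [B → x . d], [L → x . B x] }  — shift
  I7: { [L → x B . x] }  — shift
  I8: { [B → x d .] }  — reduce
  I9: { [B → x . d] }  — shift
  I10: { [L → x B x .] }  — reduce
  I11: { [B → f - .] }  — reduce
  I12: { [B → a L .] }  — reduce

No state contains both a complete item and a shift item.

Answer: No shift-reduce conflicts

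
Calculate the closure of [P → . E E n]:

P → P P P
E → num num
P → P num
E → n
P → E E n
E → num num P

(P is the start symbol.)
{ [E → . n], [E → . num num P], [E → . num num], [P → . E E n] }

Start with: [P → . E E n]
  [P → . E E n] has the dot before E: add [E → . num num], [E → . n], [E → . num num P]
No further items can be added.

CLOSURE = { [E → . n], [E → . num num P], [E → . num num], [P → . E E n] }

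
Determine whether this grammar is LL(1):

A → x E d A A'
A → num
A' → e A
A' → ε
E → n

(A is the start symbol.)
A grammar is LL(1) if for each non-terminal N with multiple productions, the predict sets of those productions are pairwise disjoint, where PREDICT(N → α) = (FIRST(α) \ {ε}) ∪ (FOLLOW(N) if α ⇒* ε).

Relevant sets:
  FOLLOW(A') = { $, 'e' }

For A:
  PREDICT(A → x E d A A') = { 'x' }
  PREDICT(A → num) = { 'num' }
For A':
  PREDICT(A' → e A) = { 'e' }
  PREDICT(A' → ε) = { $, 'e' }
E has a single production, so nothing to check there.

Conflict found: Predict set conflict for A': { 'e' }
The grammar is NOT LL(1).

Answer: No. Predict set conflict for A': { 'e' }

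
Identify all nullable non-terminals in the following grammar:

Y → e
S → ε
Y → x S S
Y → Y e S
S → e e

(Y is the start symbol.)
{ 'S' }

A non-terminal is nullable if it can derive ε (the empty string): either it has an ε-production, or it has a production whose right-hand side consists entirely of nullable non-terminals.

ε-productions: S → ε
So S is immediately nullable.
No further non-terminal can be added: every production for the remaining non-terminals contains a terminal or a non-nullable non-terminal.
Nullable = { 'S' }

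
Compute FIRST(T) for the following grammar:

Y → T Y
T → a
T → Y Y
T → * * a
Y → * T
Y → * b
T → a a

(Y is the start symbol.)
{ '*', 'a' }

FIRST sets of the other non-terminals involved (by the same procedure, iterated to a fixed point):
  FIRST(Y) = { '*', 'a' }

From T → a:
  - a is a terminal: add 'a' and stop
From T → Y Y:
  - Y is a non-terminal: add FIRST(Y) \ {ε} = { '*', 'a' }
    Y is not nullable, so stop
From T → * * a:
  - '*' is a terminal: add '*' and stop
From T → a a:
  - a is a terminal: add 'a' and stop

Collecting: FIRST(T) = { '*', 'a' }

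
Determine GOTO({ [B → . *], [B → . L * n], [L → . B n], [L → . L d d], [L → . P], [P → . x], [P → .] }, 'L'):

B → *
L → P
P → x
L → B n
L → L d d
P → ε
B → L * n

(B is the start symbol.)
{ [B → L . * n], [L → L . d d] }

GOTO(I, 'L') = CLOSURE({ [A → αX.β] : [A → α.Xβ] ∈ I, X = 'L' })

Items with dot before 'L', with the dot advanced:
  [B → . L * n] → [B → L . * n]
  [L → . L d d] → [L → L . d d]
Closure adds nothing (no advanced item has the dot before a non-terminal).

GOTO = { [B → L . * n], [L → L . d d] }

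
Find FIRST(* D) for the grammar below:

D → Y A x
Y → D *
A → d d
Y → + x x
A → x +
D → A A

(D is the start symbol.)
To compute FIRST(* D), process the symbols left to right:
Symbol * is a terminal. Add '*' and stop.
FIRST(* D) = { '*' }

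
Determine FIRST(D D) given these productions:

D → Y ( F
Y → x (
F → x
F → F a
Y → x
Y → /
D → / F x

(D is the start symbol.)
FIRST sets of the non-terminals involved (from the grammar, by fixed-point iteration):
  FIRST(D) = { '/', 'x' }

To compute FIRST(D D), process the symbols left to right:
Symbol D is a non-terminal. Add FIRST(D) \ {ε} = { '/', 'x' }
D is not nullable (ε ∉ FIRST(D)), so stop here.
FIRST(D D) = { '/', 'x' }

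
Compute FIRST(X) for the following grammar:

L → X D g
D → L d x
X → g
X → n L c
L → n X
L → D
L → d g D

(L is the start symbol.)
{ 'g', 'n' }

To compute FIRST(X), examine every production with X on the left-hand side, reading each right-hand side left to right until a non-nullable symbol is reached.

From X → g:
  - g is a terminal: add 'g' and stop
From X → n L c:
  - n is a terminal: add 'n' and stop

Collecting: FIRST(X) = { 'g', 'n' }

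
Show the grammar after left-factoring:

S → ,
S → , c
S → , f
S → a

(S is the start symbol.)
S → , S'
S' → ε
S' → c
S' → f
S → a

Left-factoring transforms A → αβ₁ | αβ₂ into A → αA' and A' → β₁ | β₂
(α is the longest common prefix among the alternatives). Repeat until
no nonterminal has two alternatives with a common prefix.

Round 1: S has alternatives sharing prefix ','. Introduce S': S → , S'
  Add: S' → ε
  Add: S' → c
  Add: S' → f

No remaining common prefixes — done.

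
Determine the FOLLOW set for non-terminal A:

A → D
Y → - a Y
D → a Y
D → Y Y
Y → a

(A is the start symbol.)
To compute FOLLOW(A), find every occurrence of A on a right-hand side N → α A β: add FIRST(β) \ {ε}, and if β is empty or nullable also add FOLLOW(N). Iterate to a fixed point.

A is the start symbol, so $ ∈ FOLLOW(A).
A does not occur on any right-hand side.

Taking the union: FOLLOW(A) = { $ }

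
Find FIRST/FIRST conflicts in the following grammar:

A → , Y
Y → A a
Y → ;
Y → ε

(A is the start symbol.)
No FIRST/FIRST conflicts.

A FIRST/FIRST conflict occurs when two productions N → α and N → β for the same non-terminal have FIRST(α) ∩ FIRST(β) ≠ ∅ (with ε ∈ FIRST of a nullable right-hand side, so two nullable alternatives also conflict).

FIRST sets of the non-terminals at (or reachable through a nullable prefix from) the front of some alternative:
  FIRST(A) = { ',' }

Productions for Y:
  Y → A a: FIRST = { ',' }
  Y → ;: FIRST = { ';' }
  Y → ε: FIRST = { ε }
A has only one production, so no FIRST/FIRST conflict is possible there.

All alternatives of each non-terminal have pairwise disjoint FIRST sets.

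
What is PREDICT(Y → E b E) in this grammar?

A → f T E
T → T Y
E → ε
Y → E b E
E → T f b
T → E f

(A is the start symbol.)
PREDICT(Y → E b E) = (FIRST(RHS) \ {ε}) ∪ (FOLLOW(Y) if ε ∈ FIRST(RHS), i.e. RHS ⇒* ε)
FIRST(E) = { 'f', ε }
FIRST(E b E) = { 'b', 'f' }
ε ∉ FIRST(E b E), so FOLLOW(Y) is not added.
PREDICT(Y → E b E) = { 'b', 'f' }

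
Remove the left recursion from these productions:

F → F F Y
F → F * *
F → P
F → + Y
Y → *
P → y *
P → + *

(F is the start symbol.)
F → P F'
F → + Y F'
F' → F Y F'
F' → * * F'
F' → ε
Y → *
P → y *
P → + *

F is directly left-recursive. The standard transformation for
  A → A α₁ | ... | A α_m | β₁ | ... | β_n
is
  A  → β₁ A' | ... | β_n A'
  A' → α₁ A' | ... | α_m A' | ε

F → P becomes F → P F'
F → + Y becomes F → + Y F'
F → F F Y becomes F' → F Y F'
F → F * * becomes F' → * * F'
Add F' → ε

Productions for other non-terminals are unchanged:
  Y → *
  P → y *
  P → + *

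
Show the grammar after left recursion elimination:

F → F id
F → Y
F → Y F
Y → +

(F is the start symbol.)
F → Y F'
F → Y F F'
F' → id F'
F' → ε
Y → +

F is directly left-recursive. The standard transformation for
  A → A α₁ | ... | A α_m | β₁ | ... | β_n
is
  A  → β₁ A' | ... | β_n A'
  A' → α₁ A' | ... | α_m A' | ε

F → Y becomes F → Y F'
F → Y F becomes F → Y F F'
F → F id becomes F' → id F'
Add F' → ε

Productions for other non-terminals are unchanged:
  Y → +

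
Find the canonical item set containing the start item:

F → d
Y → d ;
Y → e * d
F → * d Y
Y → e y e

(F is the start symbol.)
First, augment the grammar with F' → F
I₀ = CLOSURE({ [F' → . F] }):
  [F' → . F] has the dot before F: add [F → . d], [F → . * d Y]
No further items can be added.

I₀ = { [F → . * d Y], [F → . d], [F' → . F] }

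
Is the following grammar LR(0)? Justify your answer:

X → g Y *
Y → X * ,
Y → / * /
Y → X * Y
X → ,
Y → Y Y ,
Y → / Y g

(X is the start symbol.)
A grammar is LR(0) if no state in the canonical LR(0) collection has:
  - both a shift item (dot before a terminal) and a complete item (shift-reduce conflict), or
  - two or more complete items (reduce-reduce conflict; the accept item [X' → X .] counts as a complete item here).

Augment with X' → X and build the canonical LR(0) collection (I0 = CLOSURE({[X' → . X]}), then GOTO on every symbol after a dot until no new states appear). It has 17 states:
  I0: { [X → . ,], [X → . g Y *], [X' → . X] }  — shift
  I1: { [X → , .] }  — reduce
  I2: { [X' → X .] }  — accept
  I3: { [X → . ,], [X → . g Y *], [X → g . Y *], [Y → . / * /], [Y → . / Y g], [Y → . X * ,], [Y → . X * Y], [Y → . Y Y ,] }  — shift
  I4: { [X → . ,], [X → . g Y *], [Y → . / * /], [Y → . / Y g], [Y → . X * ,], [Y → . X * Y], [Y → . Y Y ,], [Y → / . * /], [Y → / . Y g] }  — shift
  I5: { [Y → X . * ,], [Y → X . * Y] }  — shift
  I6: { [X → . ,], [X → . g Y *], [X → g Y . *], [Y → . / * /], [Y → . / Y g], [Y → . X * ,], [Y → . X * Y], [Y → . Y Y ,], [Y → Y . Y ,] }  — shift
  I7: { [X → g Y * .] }  — reduce
  I8: { [X → . ,], [X → . g Y *], [Y → . / * /], [Y → . / Y g], [Y → . X * ,], [Y → . X * Y], [Y → . Y Y ,], [Y → Y . Y ,], [Y → Y Y . ,] }  — shift
  I9: { [X → , .], [Y → Y Y , .] }  — 2 reduces
  I10: { [X → . ,], [X → . g Y *], [Y → . / * /], [Y → . / Y g], [Y → . X * ,], [Y → . X * Y], [Y → . Y Y ,], [Y → X * . ,], [Y → X * . Y] }  — shift
  I11: { [X → , .], [Y → X * , .] }  — 2 reduces
  I12: { [X → . ,], [X → . g Y *], [Y → . / * /], [Y → . / Y g], [Y → . X * ,], [Y → . X * Y], [Y → . Y Y ,], [Y → X * Y .], [Y → Y . Y ,] }  — shift, reduce
  I13: { [Y → / * . /] }  — shift
  I14: { [X → . ,], [X → . g Y *], [Y → . / * /], [Y → . / Y g], [Y → . X * ,], [Y → . X * Y], [Y → . Y Y ,], [Y → / Y . g], [Y → Y . Y ,] }  — shift
  I15: { [X → . ,], [X → . g Y *], [X → g . Y *], [Y → . / * /], [Y → . / Y g], [Y → . X * ,], [Y → . X * Y], [Y → . Y Y ,], [Y → / Y g .] }  — shift, reduce
  I16: { [Y → / * / .] }  — reduce

Conflict in state I9:
  Reduce-reduce conflict: [X → , .] and [Y → Y Y , .]
So the grammar is NOT LR(0).

Answer: No. Reduce-reduce conflict: [X → , .] and [Y → Y Y , .]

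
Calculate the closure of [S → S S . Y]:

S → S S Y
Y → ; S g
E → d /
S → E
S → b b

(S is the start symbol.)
To compute CLOSURE, for each item [A → α.Bβ] where B is a non-terminal, add [B → .γ] for all productions B → γ; repeat for the newly added items until nothing changes.

Start with: [S → S S . Y]
  [S → S S . Y] has the dot before Y: add [Y → . ; S g]
No further items can be added.

CLOSURE = { [S → S S . Y], [Y → . ; S g] }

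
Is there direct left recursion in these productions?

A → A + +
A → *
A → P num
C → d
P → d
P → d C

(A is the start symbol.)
Yes, A is left-recursive

Direct left recursion occurs when N → N α for some non-terminal N (the right-hand side begins with the left-hand side itself).

A → A + +: LEFT RECURSIVE (starts with A)
A → *: starts with '*'
A → P num: starts with P
C → d: starts with d
P → d: starts with d
P → d C: starts with d

The grammar has direct left recursion on: A.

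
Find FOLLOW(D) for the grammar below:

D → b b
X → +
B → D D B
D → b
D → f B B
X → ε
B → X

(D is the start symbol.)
D is the start symbol, so $ ∈ FOLLOW(D).
In B → D D B: D is followed by D B, add FIRST(D B) \ {ε} = { 'b', 'f' }
In B → D D B: D is followed by B, add FIRST(B) \ {ε} = { '+', 'b', 'f' }
  B is nullable, so also add FOLLOW(B)

The FOLLOW sets referred to above (computed the same way, to a fixed point):
  FOLLOW(B) = { $, '+', 'b', 'f' }

Taking the union: FOLLOW(D) = { $, '+', 'b', 'f' }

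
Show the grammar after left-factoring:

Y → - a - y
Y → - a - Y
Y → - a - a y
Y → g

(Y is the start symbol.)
Left-factoring transforms A → αβ₁ | αβ₂ into A → αA' and A' → β₁ | β₂
(α is the longest common prefix among the alternatives). Repeat until
no nonterminal has two alternatives with a common prefix.

Round 1: Y has alternatives sharing prefix '- a -'. Introduce Y': Y → - a - Y'
  Add: Y' → y
  Add: Y' → Y
  Add: Y' → a y

No remaining common prefixes — done.

Resulting grammar:
Y → - a - Y'
Y' → y
Y' → Y
Y' → a y
Y → g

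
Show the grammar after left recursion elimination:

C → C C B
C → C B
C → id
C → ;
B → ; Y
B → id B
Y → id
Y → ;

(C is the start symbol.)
C is directly left-recursive. The standard transformation for
  A → A α₁ | ... | A α_m | β₁ | ... | β_n
is
  A  → β₁ A' | ... | β_n A'
  A' → α₁ A' | ... | α_m A' | ε

C → id becomes C → id C'
C → ; becomes C → ; C'
C → C C B becomes C' → C B C'
C → C B becomes C' → B C'
Add C' → ε

Productions for other non-terminals are unchanged:
  B → ; Y
  B → id B
  Y → id
  Y → ;

Resulting grammar:
C → id C'
C → ; C'
C' → C B C'
C' → B C'
C' → ε
B → ; Y
B → id B
Y → id
Y → ;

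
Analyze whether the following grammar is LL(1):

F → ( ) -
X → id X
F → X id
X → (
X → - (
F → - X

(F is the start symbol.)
Relevant sets:
  FIRST(X) = { '(', '-', 'id' }

For F:
  PREDICT(F → '(' ')' '-') = { '(' }
  PREDICT(F → X id) = { '(', '-', 'id' }
  PREDICT(F → '-' X) = { '-' }
For X:
  PREDICT(X → id X) = { 'id' }
  PREDICT(X → '(') = { '(' }
  PREDICT(X → '-' '(') = { '-' }

Conflict found: Predict set conflict for F: { '(' }
The grammar is NOT LL(1).

Answer: No. Predict set conflict for F: { '(' }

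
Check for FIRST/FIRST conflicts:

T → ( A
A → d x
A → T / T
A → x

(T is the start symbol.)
No FIRST/FIRST conflicts.

A FIRST/FIRST conflict occurs when two productions N → α and N → β for the same non-terminal have FIRST(α) ∩ FIRST(β) ≠ ∅ (with ε ∈ FIRST of a nullable right-hand side, so two nullable alternatives also conflict).

FIRST sets of the non-terminals at (or reachable through a nullable prefix from) the front of some alternative:
  FIRST(T) = { '(' }

Productions for A:
  A → d x: FIRST = { 'd' }
  A → T / T: FIRST = { '(' }
  A → x: FIRST = { 'x' }
T has only one production, so no FIRST/FIRST conflict is possible there.

All alternatives of each non-terminal have pairwise disjoint FIRST sets.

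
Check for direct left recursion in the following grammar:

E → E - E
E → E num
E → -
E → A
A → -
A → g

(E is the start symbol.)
E → E - E: LEFT RECURSIVE (starts with E)
E → E num: LEFT RECURSIVE (starts with E)
E → -: starts with '-'
E → A: starts with A
A → -: starts with '-'
A → g: starts with g

The grammar has direct left recursion on: E.

Answer: Yes, E is left-recursive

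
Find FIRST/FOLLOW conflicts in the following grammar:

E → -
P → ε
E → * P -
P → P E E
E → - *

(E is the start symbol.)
Nullable non-terminals: P.
FIRST sets used below: FIRST(P) = { '*', '-', ε }, FIRST(E) = { '*', '-' }

P: nullable alternative(s) P → ε; FOLLOW(P) = { '*', '-' }
  P → ε: FIRST \ {ε} = { } — this is the only nullable alternative, skip
  P → P E E: FIRST \ {ε} = { '*', '-' } — overlaps FOLLOW(P) on { '*', '-' }: CONFLICT

E has no nullable alternative, so no FIRST/FOLLOW check is needed there.

So the grammar has 1 FIRST/FOLLOW conflict (marked CONFLICT above).

Answer: Yes. P → P E E with FOLLOW(P) on { '*', '-' }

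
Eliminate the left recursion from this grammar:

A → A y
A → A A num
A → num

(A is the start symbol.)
A → num A'
A' → y A'
A' → A num A'
A' → ε

A is directly left-recursive. The standard transformation for
  A → A α₁ | ... | A α_m | β₁ | ... | β_n
is
  A  → β₁ A' | ... | β_n A'
  A' → α₁ A' | ... | α_m A' | ε

A → num becomes A → num A'
A → A y becomes A' → y A'
A → A A num becomes A' → A num A'
Add A' → ε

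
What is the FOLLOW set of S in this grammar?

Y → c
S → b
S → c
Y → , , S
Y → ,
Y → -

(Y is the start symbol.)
To compute FOLLOW(S), find every occurrence of S on a right-hand side N → α S β: add FIRST(β) \ {ε}, and if β is empty or nullable also add FOLLOW(N). Iterate to a fixed point.

In Y → , , S: S is at the end, add FOLLOW(Y)

The FOLLOW sets referred to above (computed the same way, to a fixed point):
  FOLLOW(Y) = { $ }

Taking the union: FOLLOW(S) = { $ }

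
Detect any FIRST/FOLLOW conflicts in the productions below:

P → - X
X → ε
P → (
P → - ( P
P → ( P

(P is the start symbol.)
A FIRST/FOLLOW conflict occurs when a non-terminal N has a nullable alternative N → β (β ⇒* ε) and another alternative N → α with FIRST(α) ∩ FOLLOW(N) ≠ ∅: on such a lookahead the parser cannot decide between expanding α and letting N vanish via β.

Nullable non-terminals: X.
X has a nullable alternative but only one production, so nothing to check.

P has no nullable alternative, so no FIRST/FOLLOW check is needed there.

No FIRST/FOLLOW conflicts found.

Answer: No FIRST/FOLLOW conflicts.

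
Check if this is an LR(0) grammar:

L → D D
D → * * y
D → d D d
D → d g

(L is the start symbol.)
Yes, the grammar is LR(0)

Augment with L' → L and build the canonical LR(0) collection (I0 = CLOSURE({[L' → . L]}), then GOTO on every symbol after a dot until no new states appear). It has 11 states:
  I0: { [D → . * * y], [D → . d D d], [D → . d g], [L → . D D], [L' → . L] }  — shift
  I1: { [D → * . * y] }  — shift
  I2: { [D → . * * y], [D → . d D d], [D → . d g], [L → D . D] }  — shift
  I3: { [L' → L .] }  — accept
  I4: { [D → . * * y], [D → . d D d], [D → . d g], [D → d . D d], [D → d . g] }  — shift
  I5: { [D → d D . d] }  — shift
  I6: { [D → d g .] }  — reduce
  I7: { [D → d D d .] }  — reduce
  I8: { [L → D D .] }  — reduce
  I9: { [D → * * . y] }  — shift
  I10: { [D → * * y .] }  — reduce

Every state is either a pure shift/goto state or contains exactly one complete item and nothing to shift — no conflicts. The grammar is LR(0).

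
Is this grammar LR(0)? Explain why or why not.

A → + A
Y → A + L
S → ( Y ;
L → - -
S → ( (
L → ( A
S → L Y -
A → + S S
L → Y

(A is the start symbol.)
No. Shift-reduce conflict between [A → + A .] and [Y → A . + L]

A grammar is LR(0) if no state in the canonical LR(0) collection has:
  - both a shift item (dot before a terminal) and a complete item (shift-reduce conflict), or
  - two or more complete items (reduce-reduce conflict; the accept item [A' → A .] counts as a complete item here).

Augment with A' → A and build the canonical LR(0) collection (I0 = CLOSURE({[A' → . A]}), then GOTO on every symbol after a dot until no new states appear). It has 22 states:
  I0: { [A → . + A], [A → . + S S], [A' → . A] }  — shift
  I1: { [A → + . A], [A → + . S S], [A → . + A], [A → . + S S], [L → . ( A], [L → . - -], [L → . Y], [S → . ( (], [S → . ( Y ;], [S → . L Y -], [Y → . A + L] }  — shift
  I2: { [A' → A .] }  — accept
  I3: { [A → . + A], [A → . + S S], [L → ( . A], [S → ( . (], [S → ( . Y ;], [Y → . A + L] }  — shift
  I4: { [L → - . -] }  — shift
  I5: { [A → + A .], [Y → A . + L] }  — shift, reduce
  I6: { [A → . + A], [A → . + S S], [S → L . Y -], [Y → . A + L] }  — shift
  I7: { [A → + S . S], [A → . + A], [A → . + S S], [L → . ( A], [L → . - -], [L → . Y], [S → . ( (], [S → . ( Y ;], [S → . L Y -], [Y → . A + L] }  — shift
  I8: { [L → Y .] }  — reduce
  I9: { [Y → A . + L] }  — shift
  I10: { [A → + S S .] }  — reduce
  I11: { [A → . + A], [A → . + S S], [L → . ( A], [L → . - -], [L → . Y], [Y → . A + L], [Y → A + . L] }  — shift
  I12: { [A → . + A], [A → . + S S], [L → ( . A] }  — shift
  I13: { [Y → A + L .] }  — reduce
  I14: { [L → ( A .] }  — reduce
  I15: { [S → L Y . -] }  — shift
  I16: { [S → L Y - .] }  — reduce
  I17: { [L → - - .] }  — reduce
  I18: { [S → ( ( .] }  — reduce
  I19: { [L → ( A .], [Y → A . + L] }  — shift, reduce
  I20: { [S → ( Y . ;] }  — shift
  I21: { [S → ( Y ; .] }  — reduce

Conflict in state I5:
  Shift-reduce conflict between [A → + A .] and [Y → A . + L]
So the grammar is NOT LR(0).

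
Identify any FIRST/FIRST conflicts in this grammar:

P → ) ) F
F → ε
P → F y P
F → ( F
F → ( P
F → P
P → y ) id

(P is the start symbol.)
FIRST sets of the non-terminals at (or reachable through a nullable prefix from) the front of some alternative:
  FIRST(F) = { '(', ')', 'y', ε }
  FIRST(P) = { '(', ')', 'y' }

Productions for P:
  P → ) ) F: FIRST = { ')' }
  P → F y P: FIRST = { '(', ')', 'y' }
  P → y ) id: FIRST = { 'y' }
Productions for F:
  F → ε: FIRST = { ε }
  F → ( F: FIRST = { '(' }
  F → ( P: FIRST = { '(' }
  F → P: FIRST = { '(', ')', 'y' }

Conflict for P: P → ) ) F and P → F y P
  Overlap: { ')' }
Conflict for P: P → F y P and P → y ) id
  Overlap: { 'y' }
Conflict for F: F → ( F and F → ( P
  Overlap: { '(' }
Conflict for F: F → ( F and F → P
  Overlap: { '(' }
Conflict for F: F → ( P and F → P
  Overlap: { '(' }

Answer: Yes. P → ')' ')' F / P → F y P on { ')' }; P → F y P / P → y ')' id on { 'y' }; F → '(' F / F → '(' P on { '(' }; F → '(' F / F → P on { '(' }; F → '(' P / F → P on { '(' }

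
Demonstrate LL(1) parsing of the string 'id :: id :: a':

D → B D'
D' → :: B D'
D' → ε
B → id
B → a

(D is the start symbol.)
LL(1) parsing maintains a stack (initially the start symbol over $) and the input. At each step: if the stack top is a terminal, match it against the current input token; if it is a non-terminal N, replace it with the RHS of M[N, lookahead] (the unique production whose predict set contains the lookahead).

Stack is shown with the top on the left.

Stack      Input            Action
----------------------------------
D $        id :: id :: a $  output D → B D'
B D' $     id :: id :: a $  output B → id
id D' $    id :: id :: a $  match 'id'
D' $       :: id :: a $     output D' → :: B D'
:: B D' $  :: id :: a $     match '::'
B D' $     id :: a $        output B → id
id D' $    id :: a $        match 'id'
D' $       :: a $           output D' → :: B D'
:: B D' $  :: a $           match '::'
B D' $     a $              output B → a
a D' $     a $              match 'a'
D' $       $                output D' → ε
$          $                accept

The string is accepted.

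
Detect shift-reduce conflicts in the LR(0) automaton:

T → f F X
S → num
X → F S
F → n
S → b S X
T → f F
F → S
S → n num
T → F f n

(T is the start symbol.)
A shift-reduce conflict occurs when an LR(0) state has both:
  - a complete (reduce) item [A → α .] (dot at the end), and
  - a shift item [B → β . c γ] (dot before a terminal).

Augment with T' → T and build the canonical LR(0) collection (I0 = CLOSURE({[T' → . T]}), then GOTO on every symbol after a dot until no new states appear). It has 18 states:
  I0: { [F → . S], [F → . n], [S → . b S X], [S → . n num], [S → . num], [T → . F f n], [T → . f F X], [T → . f F], [T' → . T] }  — shift
  I1: { [T → F . f n] }  — shift
  I2: { [F → S .] }  — reduce
  I3: { [T' → T .] }  — accept
  I4: { [S → . b S X], [S → . n num], [S → . num], [S → b . S X] }  — shift
  I5: { [F → . S], [F → . n], [S → . b S X], [S → . n num], [S → . num], [T → f . F X], [T → f . F] }  — shift
  I6: { [F → n .], [S → n . num] }  — shift, reduce
  I7: { [S → num .] }  — reduce
  I8: { [S → n num .] }  — reduce
  I9: { [F → . S], [F → . n], [S → . b S X], [S → . n num], [S → . num], [T → f F . X], [T → f F .], [X → . F S] }  — shift, reduce
  I10: { [S → . b S X], [S → . n num], [S → . num], [X → F . S] }  — shift
  I11: { [T → f F X .] }  — reduce
  I12: { [X → F S .] }  — reduce
  I13: { [S → n . num] }  — shift
  I14: { [F → . S], [F → . n], [S → . b S X], [S → . n num], [S → . num], [S → b S . X], [X → . F S] }  — shift
  I15: { [S → b S X .] }  — reduce
  I16: { [T → F f . n] }  — shift
  I17: { [T → F f n .] }  — reduce

I6 contains reduce item [F → n .] and shift item [S → n . num] — shift-reduce conflict.
I9 contains reduce item [T → f F .] and shift items [F → . n], [S → . b S X], [S → . n num], [S → . num] — shift-reduce conflict.

Answer: Yes — I6: [F → n .] vs [S → n . num]; I9: [T → f F .] vs [F → . n]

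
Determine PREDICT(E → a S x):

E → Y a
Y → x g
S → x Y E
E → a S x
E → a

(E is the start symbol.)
PREDICT(E → a S x) = (FIRST(RHS) \ {ε}) ∪ (FOLLOW(E) if ε ∈ FIRST(RHS), i.e. RHS ⇒* ε)
FIRST(a S x) = { 'a' }
ε ∉ FIRST(a S x), so FOLLOW(E) is not added.
PREDICT(E → a S x) = { 'a' }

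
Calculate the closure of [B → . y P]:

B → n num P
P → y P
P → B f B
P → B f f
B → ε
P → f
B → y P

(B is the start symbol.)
To compute CLOSURE, for each item [A → α.Bβ] where B is a non-terminal, add [B → .γ] for all productions B → γ; repeat for the newly added items until nothing changes.

Start with: [B → . y P]
The dot precedes the terminal y, so nothing is added.

CLOSURE = { [B → . y P] }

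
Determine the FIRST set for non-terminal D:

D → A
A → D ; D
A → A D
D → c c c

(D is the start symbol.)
{ 'c' }

To compute FIRST(D), examine every production with D on the left-hand side, reading each right-hand side left to right until a non-nullable symbol is reached.

FIRST sets of the other non-terminals involved (by the same procedure, iterated to a fixed point):
  FIRST(A) = { 'c' }

From D → A:
  - A is a non-terminal: add FIRST(A) \ {ε} = { 'c' }
    A is not nullable, so stop
From D → c c c:
  - c is a terminal: add 'c' and stop

Collecting: FIRST(D) = { 'c' }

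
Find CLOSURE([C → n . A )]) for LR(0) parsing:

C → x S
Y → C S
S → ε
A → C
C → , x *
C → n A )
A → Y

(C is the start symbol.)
To compute CLOSURE, for each item [A → α.Bβ] where B is a non-terminal, add [B → .γ] for all productions B → γ; repeat for the newly added items until nothing changes.

Start with: [C → n . A )]
  [C → n . A )] has the dot before A: add [A → . C], [A → . Y]
  [A → . C] has the dot before C: add [C → . x S], [C → . , x *], [C → . n A )]
  [A → . Y] has the dot before Y: add [Y → . C S]
No further items can be added.

CLOSURE = { [A → . C], [A → . Y], [C → . , x *], [C → . n A )], [C → . x S], [C → n . A )], [Y → . C S] }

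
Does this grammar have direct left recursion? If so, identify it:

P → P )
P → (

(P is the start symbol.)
Direct left recursion occurs when N → N α for some non-terminal N (the right-hand side begins with the left-hand side itself).

P → P ): LEFT RECURSIVE (starts with P)
P → (: starts with '('

The grammar has direct left recursion on: P.

Answer: Yes, P is left-recursive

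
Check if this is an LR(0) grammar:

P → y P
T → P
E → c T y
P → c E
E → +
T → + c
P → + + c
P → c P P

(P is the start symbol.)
A grammar is LR(0) if no state in the canonical LR(0) collection has:
  - both a shift item (dot before a terminal) and a complete item (shift-reduce conflict), or
  - two or more complete items (reduce-reduce conflict; the accept item [P' → P .] counts as a complete item here).

Augment with P' → P and build the canonical LR(0) collection (I0 = CLOSURE({[P' → . P]}), then GOTO on every symbol after a dot until no new states appear). It has 18 states:
  I0: { [P → . + + c], [P → . c E], [P → . c P P], [P → . y P], [P' → . P] }  — shift
  I1: { [P → + . + c] }  — shift
  I2: { [P' → P .] }  — accept
  I3: { [E → . +], [E → . c T y], [P → . + + c], [P → . c E], [P → . c P P], [P → . y P], [P → c . E], [P → c . P P] }  — shift
  I4: { [P → . + + c], [P → . c E], [P → . c P P], [P → . y P], [P → y . P] }  — shift
  I5: { [P → y P .] }  — reduce
  I6: { [E → + .], [P → + . + c] }  — shift, reduce
  I7: { [P → c E .] }  — reduce
  I8: { [P → . + + c], [P → . c E], [P → . c P P], [P → . y P], [P → c P . P] }  — shift
  I9: { [E → . +], [E → . c T y], [E → c . T y], [P → . + + c], [P → . c E], [P → . c P P], [P → . y P], [P → c . E], [P → c . P P], [T → . + c], [T → . P] }  — shift
  I10: { [E → + .], [P → + . + c], [T → + . c] }  — shift, reduce
  I11: { [P → . + + c], [P → . c E], [P → . c P P], [P → . y P], [P → c P . P], [T → P .] }  — shift, reduce
  I12: { [E → c T . y] }  — shift
  I13: { [E → c T y .] }  — reduce
  I14: { [P → c P P .] }  — reduce
  I15: { [P → + + . c] }  — shift
  I16: { [T → + c .] }  — reduce
  I17: { [P → + + c .] }  — reduce

Conflict in state I6:
  Shift-reduce conflict between [E → + .] and [P → + . + c]
So the grammar is NOT LR(0).

Answer: No. Shift-reduce conflict between [E → + .] and [P → + . + c]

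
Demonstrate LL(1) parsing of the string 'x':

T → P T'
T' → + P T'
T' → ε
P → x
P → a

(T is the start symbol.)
LL(1) parsing maintains a stack (initially the start symbol over $) and the input. At each step: if the stack top is a terminal, match it against the current input token; if it is a non-terminal N, replace it with the RHS of M[N, lookahead] (the unique production whose predict set contains the lookahead).

Stack is shown with the top on the left.

Stack   Input  Action
---------------------
T $     x $    output T → P T'
P T' $  x $    output P → x
x T' $  x $    match 'x'
T' $    $      output T' → ε
$       $      accept

The string is accepted.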